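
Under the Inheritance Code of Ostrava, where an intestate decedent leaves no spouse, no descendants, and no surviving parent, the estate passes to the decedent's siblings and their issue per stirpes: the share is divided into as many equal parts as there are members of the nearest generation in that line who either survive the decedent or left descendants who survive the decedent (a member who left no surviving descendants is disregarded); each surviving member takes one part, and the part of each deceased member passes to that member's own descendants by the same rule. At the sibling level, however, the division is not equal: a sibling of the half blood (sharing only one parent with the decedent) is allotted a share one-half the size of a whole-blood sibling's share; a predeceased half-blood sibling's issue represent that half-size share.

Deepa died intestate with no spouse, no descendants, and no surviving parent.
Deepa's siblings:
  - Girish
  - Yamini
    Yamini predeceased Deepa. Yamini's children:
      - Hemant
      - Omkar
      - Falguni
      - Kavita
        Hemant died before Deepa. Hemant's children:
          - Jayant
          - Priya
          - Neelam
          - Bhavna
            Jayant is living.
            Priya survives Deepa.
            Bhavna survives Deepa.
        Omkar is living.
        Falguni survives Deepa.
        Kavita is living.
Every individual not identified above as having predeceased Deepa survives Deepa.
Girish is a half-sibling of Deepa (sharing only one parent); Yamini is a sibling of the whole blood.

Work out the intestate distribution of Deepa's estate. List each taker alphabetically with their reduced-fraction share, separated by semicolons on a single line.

No spouse, descendants, or parent survives, so the estate passes to Deepa's siblings per stirpes.
Half-blood siblings count for one-half the weight of whole-blood siblings at the initial division.
Dividing 1 in proportion to weights (total weight 3/2): Girish (weight 1/2) → 1/3; Yamini (weight 1) → 2/3.
Girish is living and takes 1/3.
Yamini predeceased; the 2/3 allotted to Yamini's branch passes to Yamini's issue by representation.
The 2/3 is divided into 4 equal shares of 1/6 among Hemant, Omkar, Falguni, Kavita.
Hemant predeceased; the 1/6 allotted to Hemant's branch passes to Hemant's issue by representation.
The 1/6 is divided into 4 equal shares of 1/24 among Jayant, Priya, Neelam, Bhavna.
Jayant is living and takes 1/24.
Priya is living and takes 1/24.
Neelam is living and takes 1/24.
Bhavna is living and takes 1/24.
Omkar is living and takes 1/6.
Falguni is living and takes 1/6.
Kavita is living and takes 1/6.

Bhavna 1/24; Falguni 1/6; Girish 1/3; Jayant 1/24; Kavita 1/6; Neelam 1/24; Omkar 1/6; Priya 1/24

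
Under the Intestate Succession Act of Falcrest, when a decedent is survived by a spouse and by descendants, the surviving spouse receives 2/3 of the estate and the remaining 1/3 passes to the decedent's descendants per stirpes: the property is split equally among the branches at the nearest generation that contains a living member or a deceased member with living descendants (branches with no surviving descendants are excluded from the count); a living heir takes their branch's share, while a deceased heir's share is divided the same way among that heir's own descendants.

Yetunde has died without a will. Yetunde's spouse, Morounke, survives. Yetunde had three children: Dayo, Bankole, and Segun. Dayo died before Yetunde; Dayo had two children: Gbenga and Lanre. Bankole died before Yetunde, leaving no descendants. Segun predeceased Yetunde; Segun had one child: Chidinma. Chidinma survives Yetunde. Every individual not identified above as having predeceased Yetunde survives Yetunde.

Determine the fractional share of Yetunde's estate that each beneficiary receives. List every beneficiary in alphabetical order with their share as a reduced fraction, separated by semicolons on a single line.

Morounke, as surviving spouse, takes 2/3.
The remaining 1/3 passes to Yetunde's descendants per stirpes.
Bankole left no surviving issue, so that branch lapses and is disregarded.
The 1/3 is divided into 2 equal shares of 1/6 among Dayo, Segun.
Dayo predeceased; the 1/6 allotted to Dayo's branch passes to Dayo's issue by representation.
The 1/6 is divided into 2 equal shares of 1/12 among Gbenga, Lanre.
Gbenga is living and takes 1/12.
Lanre is living and takes 1/12.
Segun predeceased; the 1/6 allotted to Segun's branch passes to Segun's issue by representation.
Chidinma is the sole taker at this level and receives the full 1/6.

Chidinma 1/6; Gbenga 1/12; Lanre 1/12; Morounke 2/3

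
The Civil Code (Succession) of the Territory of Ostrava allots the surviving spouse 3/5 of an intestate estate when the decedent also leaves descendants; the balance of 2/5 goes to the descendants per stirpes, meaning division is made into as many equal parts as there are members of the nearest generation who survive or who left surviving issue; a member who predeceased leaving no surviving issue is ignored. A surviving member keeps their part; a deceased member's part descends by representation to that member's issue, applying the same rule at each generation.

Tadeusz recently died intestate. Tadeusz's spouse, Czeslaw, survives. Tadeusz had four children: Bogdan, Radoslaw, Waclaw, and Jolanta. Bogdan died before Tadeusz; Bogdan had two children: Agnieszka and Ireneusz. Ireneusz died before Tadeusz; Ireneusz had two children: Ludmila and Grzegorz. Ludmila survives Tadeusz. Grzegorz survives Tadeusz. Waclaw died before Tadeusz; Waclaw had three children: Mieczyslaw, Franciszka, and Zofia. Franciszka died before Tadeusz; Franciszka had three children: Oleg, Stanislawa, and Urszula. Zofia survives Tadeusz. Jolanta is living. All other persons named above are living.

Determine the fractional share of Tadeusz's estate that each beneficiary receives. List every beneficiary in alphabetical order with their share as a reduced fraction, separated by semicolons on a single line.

Czeslaw, as surviving spouse, takes 3/5.
The remaining 2/5 passes to Tadeusz's descendants per stirpes.
The 2/5 is divided into 4 equal shares of 1/10 among Bogdan, Radoslaw, Waclaw, Jolanta.
Bogdan predeceased; the 1/10 allotted to Bogdan's branch passes to Bogdan's issue by representation.
The 1/10 is divided into 2 equal shares of 1/20 among Agnieszka, Ireneusz.
Agnieszka is living and takes 1/20.
Ireneusz predeceased; the 1/20 allotted to Ireneusz's branch passes to Ireneusz's issue by representation.
The 1/20 is divided into 2 equal shares of 1/40 among Ludmila, Grzegorz.
Ludmila is living and takes 1/40.
Grzegorz is living and takes 1/40.
Radoslaw is living and takes 1/10.
Waclaw predeceased; the 1/10 allotted to Waclaw's branch passes to Waclaw's issue by representation.
The 1/10 is divided into 3 equal shares of 1/30 among Mieczyslaw, Franciszka, Zofia.
Mieczyslaw is living and takes 1/30.
Franciszka predeceased; the 1/30 allotted to Franciszka's branch passes to Franciszka's issue by representation.
The 1/30 is divided into 3 equal shares of 1/90 among Oleg, Stanislawa, Urszula.
Oleg is living and takes 1/90.
Stanislawa is living and takes 1/90.
Urszula is living and takes 1/90.
Zofia is living and takes 1/30.
Jolanta is living and takes 1/10.

Agnieszka 1/20; Czeslaw 3/5; Grzegorz 1/40; Jolanta 1/10; Ludmila 1/40; Mieczyslaw 1/30; Oleg 1/90; Radoslaw 1/10; Stanislawa 1/90; Urszula 1/90; Zofia 1/30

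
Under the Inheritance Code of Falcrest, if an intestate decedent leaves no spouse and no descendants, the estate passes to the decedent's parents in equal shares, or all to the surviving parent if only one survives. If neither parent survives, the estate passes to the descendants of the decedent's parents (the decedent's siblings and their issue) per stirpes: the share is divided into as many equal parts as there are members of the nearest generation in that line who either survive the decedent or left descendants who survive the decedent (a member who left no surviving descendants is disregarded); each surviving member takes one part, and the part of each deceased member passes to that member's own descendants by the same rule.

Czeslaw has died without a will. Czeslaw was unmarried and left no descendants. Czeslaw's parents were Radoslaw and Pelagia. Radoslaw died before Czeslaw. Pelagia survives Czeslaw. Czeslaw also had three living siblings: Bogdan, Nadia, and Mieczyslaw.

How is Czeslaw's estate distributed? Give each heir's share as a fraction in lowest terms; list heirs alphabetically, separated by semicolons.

Only one parent, Pelagia, survives, so Pelagia takes the entire estate. The siblings take nothing because a surviving parent has priority.

Pelagia 1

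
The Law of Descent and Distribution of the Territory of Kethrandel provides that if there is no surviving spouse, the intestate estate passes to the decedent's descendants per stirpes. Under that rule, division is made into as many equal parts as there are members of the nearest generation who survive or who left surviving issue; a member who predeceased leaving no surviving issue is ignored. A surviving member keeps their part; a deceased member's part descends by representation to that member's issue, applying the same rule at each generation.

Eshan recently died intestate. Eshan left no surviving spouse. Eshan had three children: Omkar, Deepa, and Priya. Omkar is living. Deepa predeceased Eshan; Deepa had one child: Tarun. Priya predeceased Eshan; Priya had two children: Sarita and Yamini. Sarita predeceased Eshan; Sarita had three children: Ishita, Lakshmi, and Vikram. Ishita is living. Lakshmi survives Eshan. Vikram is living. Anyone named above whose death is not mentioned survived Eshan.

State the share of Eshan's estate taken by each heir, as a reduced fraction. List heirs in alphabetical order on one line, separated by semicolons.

Ishita 1/18; Lakshmi 1/18; Omkar 1/3; Tarun 1/3; Vikram 1/18; Yamini 1/6

There is no surviving spouse, so the entire estate passes to Eshan's descendants per stirpes.
The estate is divided into 3 equal shares of 1/3 among Omkar, Deepa, Priya.
Omkar is living and takes 1/3.
Deepa predeceased; the 1/3 allotted to Deepa's branch passes to Deepa's issue by representation.
Tarun is the sole taker at this level and receives the full 1/3.
Priya predeceased; the 1/3 allotted to Priya's branch passes to Priya's issue by representation.
The 1/3 is divided into 2 equal shares of 1/6 among Sarita, Yamini.
Sarita predeceased; the 1/6 allotted to Sarita's branch passes to Sarita's issue by representation.
The 1/6 is divided into 3 equal shares of 1/18 among Ishita, Lakshmi, Vikram.
Ishita is living and takes 1/18.
Lakshmi is living and takes 1/18.
Vikram is living and takes 1/18.
Yamini is living and takes 1/6.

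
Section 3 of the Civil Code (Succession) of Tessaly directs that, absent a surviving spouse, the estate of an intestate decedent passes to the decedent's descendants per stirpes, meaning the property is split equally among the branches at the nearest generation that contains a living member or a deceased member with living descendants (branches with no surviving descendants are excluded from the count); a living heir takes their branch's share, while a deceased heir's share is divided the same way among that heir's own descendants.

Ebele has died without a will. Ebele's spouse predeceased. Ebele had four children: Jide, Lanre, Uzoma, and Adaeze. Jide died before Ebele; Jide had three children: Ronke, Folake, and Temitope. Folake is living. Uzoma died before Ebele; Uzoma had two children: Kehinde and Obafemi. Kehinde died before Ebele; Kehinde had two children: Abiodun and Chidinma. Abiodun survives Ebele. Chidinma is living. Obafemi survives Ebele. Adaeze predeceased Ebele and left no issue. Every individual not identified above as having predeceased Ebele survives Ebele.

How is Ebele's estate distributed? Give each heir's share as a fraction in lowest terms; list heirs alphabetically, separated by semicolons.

Abiodun 1/12; Chidinma 1/12; Folake 1/9; Lanre 1/3; Obafemi 1/6; Ronke 1/9; Temitope 1/9

There is no surviving spouse, so the entire estate passes to Ebele's descendants per stirpes.
Adaeze left no surviving issue, so that branch lapses and is disregarded.
The estate is divided into 3 equal shares of 1/3 among Jide, Lanre, Uzoma.
Jide predeceased; the 1/3 allotted to Jide's branch passes to Jide's issue by representation.
The 1/3 is divided into 3 equal shares of 1/9 among Ronke, Folake, Temitope.
Ronke is living and takes 1/9.
Folake is living and takes 1/9.
Temitope is living and takes 1/9.
Lanre is living and takes 1/3.
Uzoma predeceased; the 1/3 allotted to Uzoma's branch passes to Uzoma's issue by representation.
The 1/3 is divided into 2 equal shares of 1/6 among Kehinde, Obafemi.
Kehinde predeceased; the 1/6 allotted to Kehinde's branch passes to Kehinde's issue by representation.
The 1/6 is divided into 2 equal shares of 1/12 among Abiodun, Chidinma.
Abiodun is living and takes 1/12.
Chidinma is living and takes 1/12.
Obafemi is living and takes 1/6.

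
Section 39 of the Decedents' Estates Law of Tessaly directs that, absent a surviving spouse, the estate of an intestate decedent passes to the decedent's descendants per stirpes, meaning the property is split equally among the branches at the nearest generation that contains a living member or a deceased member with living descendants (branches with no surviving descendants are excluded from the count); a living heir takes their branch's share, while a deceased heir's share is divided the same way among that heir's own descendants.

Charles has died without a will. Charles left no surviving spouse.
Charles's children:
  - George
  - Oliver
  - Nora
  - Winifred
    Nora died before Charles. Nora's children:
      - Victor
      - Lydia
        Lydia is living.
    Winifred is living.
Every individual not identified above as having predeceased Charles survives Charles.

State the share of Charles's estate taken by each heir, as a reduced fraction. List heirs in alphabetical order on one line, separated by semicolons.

George 1/4; Lydia 1/8; Oliver 1/4; Victor 1/8; Winifred 1/4

There is no surviving spouse, so the entire estate passes to Charles's descendants per stirpes.
The estate is divided into 4 equal shares of 1/4 among George, Oliver, Nora, Winifred.
George is living and takes 1/4.
Oliver is living and takes 1/4.
Nora predeceased; the 1/4 allotted to Nora's branch passes to Nora's issue by representation.
The 1/4 is divided into 2 equal shares of 1/8 among Victor, Lydia.
Victor is living and takes 1/8.
Lydia is living and takes 1/8.
Winifred is living and takes 1/4.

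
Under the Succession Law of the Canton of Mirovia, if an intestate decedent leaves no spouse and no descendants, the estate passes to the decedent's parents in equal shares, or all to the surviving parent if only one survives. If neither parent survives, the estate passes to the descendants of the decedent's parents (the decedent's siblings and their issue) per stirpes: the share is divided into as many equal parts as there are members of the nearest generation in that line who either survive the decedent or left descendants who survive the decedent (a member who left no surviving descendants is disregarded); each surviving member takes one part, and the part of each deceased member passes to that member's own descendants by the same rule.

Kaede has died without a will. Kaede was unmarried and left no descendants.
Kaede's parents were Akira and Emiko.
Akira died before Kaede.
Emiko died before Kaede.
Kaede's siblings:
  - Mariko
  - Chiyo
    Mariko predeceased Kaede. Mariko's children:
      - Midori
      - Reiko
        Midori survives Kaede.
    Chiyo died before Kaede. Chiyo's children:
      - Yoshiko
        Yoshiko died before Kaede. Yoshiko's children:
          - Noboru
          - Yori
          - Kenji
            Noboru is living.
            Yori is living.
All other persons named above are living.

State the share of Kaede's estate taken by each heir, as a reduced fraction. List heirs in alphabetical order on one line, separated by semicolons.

Neither parent survives and there are no descendants, so the estate passes to Kaede's siblings and their issue per stirpes.
The estate is divided into 2 equal shares of 1/2 among Mariko, Chiyo.
Mariko predeceased; the 1/2 allotted to Mariko's branch passes to Mariko's issue by representation.
The 1/2 is divided into 2 equal shares of 1/4 among Midori, Reiko.
Midori is living and takes 1/4.
Reiko is living and takes 1/4.
Chiyo predeceased; the 1/2 allotted to Chiyo's branch passes to Chiyo's issue by representation.
Yoshiko's line is the sole branch at this level, so the full 1/2 passes to Yoshiko's issue by representation.
The 1/2 is divided into 3 equal shares of 1/6 among Noboru, Yori, Kenji.
Noboru is living and takes 1/6.
Yori is living and takes 1/6.
Kenji is living and takes 1/6.

Kenji 1/6; Midori 1/4; Noboru 1/6; Reiko 1/4; Yori 1/6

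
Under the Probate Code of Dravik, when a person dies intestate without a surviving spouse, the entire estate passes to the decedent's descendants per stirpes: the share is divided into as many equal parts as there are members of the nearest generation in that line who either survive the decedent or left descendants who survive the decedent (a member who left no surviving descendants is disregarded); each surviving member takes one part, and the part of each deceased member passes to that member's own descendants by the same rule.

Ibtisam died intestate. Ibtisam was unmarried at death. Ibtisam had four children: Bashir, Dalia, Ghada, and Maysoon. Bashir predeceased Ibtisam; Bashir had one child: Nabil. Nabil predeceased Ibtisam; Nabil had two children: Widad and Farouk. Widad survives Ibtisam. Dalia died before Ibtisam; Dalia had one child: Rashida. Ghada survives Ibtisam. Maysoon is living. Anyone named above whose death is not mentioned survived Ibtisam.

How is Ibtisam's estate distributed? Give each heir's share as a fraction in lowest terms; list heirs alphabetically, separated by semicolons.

Farouk 1/8; Ghada 1/4; Maysoon 1/4; Rashida 1/4; Widad 1/8

There is no surviving spouse, so the entire estate passes to Ibtisam's descendants per stirpes.
The estate is divided into 4 equal shares of 1/4 among Bashir, Dalia, Ghada, Maysoon.
Bashir predeceased; the 1/4 allotted to Bashir's branch passes to Bashir's issue by representation.
Nabil's line is the sole branch at this level, so the full 1/4 passes to Nabil's issue by representation.
The 1/4 is divided into 2 equal shares of 1/8 among Widad, Farouk.
Widad is living and takes 1/8.
Farouk is living and takes 1/8.
Dalia predeceased; the 1/4 allotted to Dalia's branch passes to Dalia's issue by representation.
Rashida is the sole taker at this level and receives the full 1/4.
Ghada is living and takes 1/4.
Maysoon is living and takes 1/4.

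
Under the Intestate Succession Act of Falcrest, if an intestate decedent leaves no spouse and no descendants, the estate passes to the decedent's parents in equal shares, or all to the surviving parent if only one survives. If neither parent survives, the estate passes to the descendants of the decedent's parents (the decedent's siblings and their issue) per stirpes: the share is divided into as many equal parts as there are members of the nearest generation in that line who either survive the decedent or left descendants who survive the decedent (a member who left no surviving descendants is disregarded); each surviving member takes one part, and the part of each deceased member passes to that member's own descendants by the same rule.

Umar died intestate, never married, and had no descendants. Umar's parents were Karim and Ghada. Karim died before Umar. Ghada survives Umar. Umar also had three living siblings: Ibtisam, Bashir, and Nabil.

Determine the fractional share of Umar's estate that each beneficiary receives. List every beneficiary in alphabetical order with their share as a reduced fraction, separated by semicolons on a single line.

Ghada 1

Only one parent, Ghada, survives, so Ghada takes the entire estate. The siblings take nothing because a surviving parent has priority.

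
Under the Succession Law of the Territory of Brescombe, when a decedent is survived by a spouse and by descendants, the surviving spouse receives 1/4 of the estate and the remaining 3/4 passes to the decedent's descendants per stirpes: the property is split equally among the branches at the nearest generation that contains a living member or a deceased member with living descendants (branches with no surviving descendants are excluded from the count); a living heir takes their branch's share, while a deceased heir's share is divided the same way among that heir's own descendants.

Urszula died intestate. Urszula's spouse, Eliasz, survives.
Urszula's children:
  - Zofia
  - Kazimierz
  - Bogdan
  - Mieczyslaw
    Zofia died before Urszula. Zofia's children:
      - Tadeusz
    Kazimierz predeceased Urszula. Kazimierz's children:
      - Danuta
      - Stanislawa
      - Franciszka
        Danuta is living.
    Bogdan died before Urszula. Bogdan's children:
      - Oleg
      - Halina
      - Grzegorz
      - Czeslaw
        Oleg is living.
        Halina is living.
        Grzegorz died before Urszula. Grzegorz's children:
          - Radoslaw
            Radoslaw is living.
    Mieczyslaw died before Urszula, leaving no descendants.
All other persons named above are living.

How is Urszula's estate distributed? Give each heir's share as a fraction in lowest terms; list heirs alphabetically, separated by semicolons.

Eliasz, as surviving spouse, takes 1/4.
The remaining 3/4 passes to Urszula's descendants per stirpes.
Mieczyslaw left no surviving issue, so that branch lapses and is disregarded.
The 3/4 is divided into 3 equal shares of 1/4 among Zofia, Kazimierz, Bogdan.
Zofia predeceased; the 1/4 allotted to Zofia's branch passes to Zofia's issue by representation.
Tadeusz is the sole taker at this level and receives the full 1/4.
Kazimierz predeceased; the 1/4 allotted to Kazimierz's branch passes to Kazimierz's issue by representation.
The 1/4 is divided into 3 equal shares of 1/12 among Danuta, Stanislawa, Franciszka.
Danuta is living and takes 1/12.
Stanislawa is living and takes 1/12.
Franciszka is living and takes 1/12.
Bogdan predeceased; the 1/4 allotted to Bogdan's branch passes to Bogdan's issue by representation.
The 1/4 is divided into 4 equal shares of 1/16 among Oleg, Halina, Grzegorz, Czeslaw.
Oleg is living and takes 1/16.
Halina is living and takes 1/16.
Grzegorz predeceased; the 1/16 allotted to Grzegorz's branch passes to Grzegorz's issue by representation.
Radoslaw is the sole taker at this level and receives the full 1/16.
Czeslaw is living and takes 1/16.

Czeslaw 1/16; Danuta 1/12; Eliasz 1/4; Franciszka 1/12; Halina 1/16; Oleg 1/16; Radoslaw 1/16; Stanislawa 1/12; Tadeusz 1/4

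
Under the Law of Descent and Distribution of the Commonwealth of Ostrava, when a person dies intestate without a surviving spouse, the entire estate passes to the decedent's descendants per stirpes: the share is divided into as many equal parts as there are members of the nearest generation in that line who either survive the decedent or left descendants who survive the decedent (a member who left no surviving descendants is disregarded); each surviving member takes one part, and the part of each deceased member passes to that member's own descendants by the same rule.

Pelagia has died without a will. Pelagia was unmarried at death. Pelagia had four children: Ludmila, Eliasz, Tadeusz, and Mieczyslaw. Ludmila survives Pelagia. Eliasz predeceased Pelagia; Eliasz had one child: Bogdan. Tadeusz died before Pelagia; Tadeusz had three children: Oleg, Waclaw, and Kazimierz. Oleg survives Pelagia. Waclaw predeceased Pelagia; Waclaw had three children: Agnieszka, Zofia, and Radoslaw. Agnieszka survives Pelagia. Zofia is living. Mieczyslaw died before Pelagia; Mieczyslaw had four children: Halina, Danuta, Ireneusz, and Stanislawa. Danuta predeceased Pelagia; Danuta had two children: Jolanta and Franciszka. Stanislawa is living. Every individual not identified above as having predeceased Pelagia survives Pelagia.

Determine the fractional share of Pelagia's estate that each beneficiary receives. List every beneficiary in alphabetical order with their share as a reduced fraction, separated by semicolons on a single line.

Agnieszka 1/36; Bogdan 1/4; Franciszka 1/32; Halina 1/16; Ireneusz 1/16; Jolanta 1/32; Kazimierz 1/12; Ludmila 1/4; Oleg 1/12; Radoslaw 1/36; Stanislawa 1/16; Zofia 1/36

There is no surviving spouse, so the entire estate passes to Pelagia's descendants per stirpes.
The estate is divided into 4 equal shares of 1/4 among Ludmila, Eliasz, Tadeusz, Mieczyslaw.
Ludmila is living and takes 1/4.
Eliasz predeceased; the 1/4 allotted to Eliasz's branch passes to Eliasz's issue by representation.
Bogdan is the sole taker at this level and receives the full 1/4.
Tadeusz predeceased; the 1/4 allotted to Tadeusz's branch passes to Tadeusz's issue by representation.
The 1/4 is divided into 3 equal shares of 1/12 among Oleg, Waclaw, Kazimierz.
Oleg is living and takes 1/12.
Waclaw predeceased; the 1/12 allotted to Waclaw's branch passes to Waclaw's issue by representation.
The 1/12 is divided into 3 equal shares of 1/36 among Agnieszka, Zofia, Radoslaw.
Agnieszka is living and takes 1/36.
Zofia is living and takes 1/36.
Radoslaw is living and takes 1/36.
Kazimierz is living and takes 1/12.
Mieczyslaw predeceased; the 1/4 allotted to Mieczyslaw's branch passes to Mieczyslaw's issue by representation.
The 1/4 is divided into 4 equal shares of 1/16 among Halina, Danuta, Ireneusz, Stanislawa.
Halina is living and takes 1/16.
Danuta predeceased; the 1/16 allotted to Danuta's branch passes to Danuta's issue by representation.
The 1/16 is divided into 2 equal shares of 1/32 among Jolanta, Franciszka.
Jolanta is living and takes 1/32.
Franciszka is living and takes 1/32.
Ireneusz is living and takes 1/16.
Stanislawa is living and takes 1/16.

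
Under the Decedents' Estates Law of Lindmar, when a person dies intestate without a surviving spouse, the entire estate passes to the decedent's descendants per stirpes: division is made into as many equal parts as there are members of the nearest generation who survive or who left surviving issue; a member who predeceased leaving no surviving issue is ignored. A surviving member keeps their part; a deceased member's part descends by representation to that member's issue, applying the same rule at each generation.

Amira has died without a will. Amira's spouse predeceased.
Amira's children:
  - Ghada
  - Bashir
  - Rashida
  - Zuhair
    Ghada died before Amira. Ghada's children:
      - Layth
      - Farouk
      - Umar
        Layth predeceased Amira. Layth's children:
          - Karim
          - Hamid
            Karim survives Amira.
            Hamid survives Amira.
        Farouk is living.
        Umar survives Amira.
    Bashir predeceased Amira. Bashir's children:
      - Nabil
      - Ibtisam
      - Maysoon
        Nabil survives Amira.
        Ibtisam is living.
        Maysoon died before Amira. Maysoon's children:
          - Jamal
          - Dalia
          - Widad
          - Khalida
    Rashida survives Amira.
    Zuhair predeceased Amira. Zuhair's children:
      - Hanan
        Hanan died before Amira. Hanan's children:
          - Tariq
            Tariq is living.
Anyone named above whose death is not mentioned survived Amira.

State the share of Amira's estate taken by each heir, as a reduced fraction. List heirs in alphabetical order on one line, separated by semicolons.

There is no surviving spouse, so the entire estate passes to Amira's descendants per stirpes.
The estate is divided into 4 equal shares of 1/4 among Ghada, Bashir, Rashida, Zuhair.
Ghada predeceased; the 1/4 allotted to Ghada's branch passes to Ghada's issue by representation.
The 1/4 is divided into 3 equal shares of 1/12 among Layth, Farouk, Umar.
Layth predeceased; the 1/12 allotted to Layth's branch passes to Layth's issue by representation.
The 1/12 is divided into 2 equal shares of 1/24 among Karim, Hamid.
Karim is living and takes 1/24.
Hamid is living and takes 1/24.
Farouk is living and takes 1/12.
Umar is living and takes 1/12.
Bashir predeceased; the 1/4 allotted to Bashir's branch passes to Bashir's issue by representation.
The 1/4 is divided into 3 equal shares of 1/12 among Nabil, Ibtisam, Maysoon.
Nabil is living and takes 1/12.
Ibtisam is living and takes 1/12.
Maysoon predeceased; the 1/12 allotted to Maysoon's branch passes to Maysoon's issue by representation.
The 1/12 is divided into 4 equal shares of 1/48 among Jamal, Dalia, Widad, Khalida.
Jamal is living and takes 1/48.
Dalia is living and takes 1/48.
Widad is living and takes 1/48.
Khalida is living and takes 1/48.
Rashida is living and takes 1/4.
Zuhair predeceased; the 1/4 allotted to Zuhair's branch passes to Zuhair's issue by representation.
Hanan's line is the sole branch at this level, so the full 1/4 passes to Hanan's issue by representation.
Tariq is the sole taker at this level and receives the full 1/4.

Dalia 1/48; Farouk 1/12; Hamid 1/24; Ibtisam 1/12; Jamal 1/48; Karim 1/24; Khalida 1/48; Nabil 1/12; Rashida 1/4; Tariq 1/4; Umar 1/12; Widad 1/48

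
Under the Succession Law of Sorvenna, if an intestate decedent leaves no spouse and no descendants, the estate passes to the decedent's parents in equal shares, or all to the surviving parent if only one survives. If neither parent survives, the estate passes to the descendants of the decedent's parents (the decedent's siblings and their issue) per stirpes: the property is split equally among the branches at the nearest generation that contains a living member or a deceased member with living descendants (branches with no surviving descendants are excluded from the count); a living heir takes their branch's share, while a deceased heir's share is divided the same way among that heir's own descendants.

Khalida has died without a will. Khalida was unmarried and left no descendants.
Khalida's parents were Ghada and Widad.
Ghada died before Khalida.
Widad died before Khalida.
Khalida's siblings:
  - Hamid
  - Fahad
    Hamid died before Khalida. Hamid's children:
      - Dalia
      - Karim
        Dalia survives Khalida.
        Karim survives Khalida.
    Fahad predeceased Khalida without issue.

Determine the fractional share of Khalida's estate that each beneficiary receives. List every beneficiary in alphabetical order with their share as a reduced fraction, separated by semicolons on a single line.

Dalia 1/2; Karim 1/2

Neither parent survives and there are no descendants, so the estate passes to Khalida's siblings and their issue per stirpes.
Fahad left no surviving issue, so that branch lapses and is disregarded.
Hamid's line is the sole branch at this level, so the full 1 passes to Hamid's issue by representation.
The estate is divided into 2 equal shares of 1/2 among Dalia, Karim.
Dalia is living and takes 1/2.
Karim is living and takes 1/2.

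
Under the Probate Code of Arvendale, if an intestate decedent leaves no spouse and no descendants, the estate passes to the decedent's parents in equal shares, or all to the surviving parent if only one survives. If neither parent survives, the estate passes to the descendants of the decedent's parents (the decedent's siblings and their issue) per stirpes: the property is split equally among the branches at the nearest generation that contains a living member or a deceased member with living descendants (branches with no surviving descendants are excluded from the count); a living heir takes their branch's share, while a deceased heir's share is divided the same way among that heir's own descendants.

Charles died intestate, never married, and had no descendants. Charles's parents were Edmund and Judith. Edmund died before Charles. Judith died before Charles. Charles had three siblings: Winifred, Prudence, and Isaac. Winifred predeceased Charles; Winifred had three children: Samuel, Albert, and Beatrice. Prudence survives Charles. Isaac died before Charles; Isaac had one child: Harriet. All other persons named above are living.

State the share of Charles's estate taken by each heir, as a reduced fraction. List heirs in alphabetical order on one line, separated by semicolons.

Neither parent survives and there are no descendants, so the estate passes to Charles's siblings and their issue per stirpes.
The estate is divided into 3 equal shares of 1/3 among Winifred, Prudence, Isaac.
Winifred predeceased; the 1/3 allotted to Winifred's branch passes to Winifred's issue by representation.
The 1/3 is divided into 3 equal shares of 1/9 among Samuel, Albert, Beatrice.
Samuel is living and takes 1/9.
Albert is living and takes 1/9.
Beatrice is living and takes 1/9.
Prudence is living and takes 1/3.
Isaac predeceased; the 1/3 allotted to Isaac's branch passes to Isaac's issue by representation.
Harriet is the sole taker at this level and receives the full 1/3.

Albert 1/9; Beatrice 1/9; Harriet 1/3; Prudence 1/3; Samuel 1/9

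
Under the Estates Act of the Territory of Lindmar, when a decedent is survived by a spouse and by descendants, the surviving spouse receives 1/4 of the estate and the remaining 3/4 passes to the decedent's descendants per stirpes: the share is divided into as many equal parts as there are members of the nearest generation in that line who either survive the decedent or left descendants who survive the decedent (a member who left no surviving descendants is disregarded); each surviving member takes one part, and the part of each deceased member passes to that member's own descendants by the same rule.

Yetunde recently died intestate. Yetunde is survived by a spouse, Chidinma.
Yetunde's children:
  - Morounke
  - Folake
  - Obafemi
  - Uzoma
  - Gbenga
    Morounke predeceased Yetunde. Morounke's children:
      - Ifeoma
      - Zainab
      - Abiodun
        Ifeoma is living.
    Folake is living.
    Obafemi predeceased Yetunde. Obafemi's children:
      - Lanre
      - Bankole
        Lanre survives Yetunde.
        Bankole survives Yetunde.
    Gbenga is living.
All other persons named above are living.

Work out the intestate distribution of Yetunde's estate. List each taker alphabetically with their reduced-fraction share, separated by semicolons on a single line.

Abiodun 1/20; Bankole 3/40; Chidinma 1/4; Folake 3/20; Gbenga 3/20; Ifeoma 1/20; Lanre 3/40; Uzoma 3/20; Zainab 1/20

Chidinma, as surviving spouse, takes 1/4.
The remaining 3/4 passes to Yetunde's descendants per stirpes.
The 3/4 is divided into 5 equal shares of 3/20 among Morounke, Folake, Obafemi, Uzoma, Gbenga.
Morounke predeceased; the 3/20 allotted to Morounke's branch passes to Morounke's issue by representation.
The 3/20 is divided into 3 equal shares of 1/20 among Ifeoma, Zainab, Abiodun.
Ifeoma is living and takes 1/20.
Zainab is living and takes 1/20.
Abiodun is living and takes 1/20.
Folake is living and takes 3/20.
Obafemi predeceased; the 3/20 allotted to Obafemi's branch passes to Obafemi's issue by representation.
The 3/20 is divided into 2 equal shares of 3/40 among Lanre, Bankole.
Lanre is living and takes 3/40.
Bankole is living and takes 3/40.
Uzoma is living and takes 3/20.
Gbenga is living and takes 3/20.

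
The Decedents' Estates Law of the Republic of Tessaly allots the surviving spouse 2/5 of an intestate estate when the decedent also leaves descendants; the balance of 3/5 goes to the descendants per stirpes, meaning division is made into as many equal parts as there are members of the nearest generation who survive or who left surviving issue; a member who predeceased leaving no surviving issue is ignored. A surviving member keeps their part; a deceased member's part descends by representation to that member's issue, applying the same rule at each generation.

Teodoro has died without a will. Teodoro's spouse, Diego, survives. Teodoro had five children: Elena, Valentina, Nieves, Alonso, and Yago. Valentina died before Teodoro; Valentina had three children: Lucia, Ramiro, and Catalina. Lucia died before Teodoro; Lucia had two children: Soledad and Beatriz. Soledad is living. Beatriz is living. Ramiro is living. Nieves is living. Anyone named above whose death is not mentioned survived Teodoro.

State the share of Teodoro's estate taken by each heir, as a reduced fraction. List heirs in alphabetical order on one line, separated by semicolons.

Alonso 3/25; Beatriz 1/50; Catalina 1/25; Diego 2/5; Elena 3/25; Nieves 3/25; Ramiro 1/25; Soledad 1/50; Yago 3/25

Diego, as surviving spouse, takes 2/5.
The remaining 3/5 passes to Teodoro's descendants per stirpes.
The 3/5 is divided into 5 equal shares of 3/25 among Elena, Valentina, Nieves, Alonso, Yago.
Elena is living and takes 3/25.
Valentina predeceased; the 3/25 allotted to Valentina's branch passes to Valentina's issue by representation.
The 3/25 is divided into 3 equal shares of 1/25 among Lucia, Ramiro, Catalina.
Lucia predeceased; the 1/25 allotted to Lucia's branch passes to Lucia's issue by representation.
The 1/25 is divided into 2 equal shares of 1/50 among Soledad, Beatriz.
Soledad is living and takes 1/50.
Beatriz is living and takes 1/50.
Ramiro is living and takes 1/25.
Catalina is living and takes 1/25.
Nieves is living and takes 3/25.
Alonso is living and takes 3/25.
Yago is living and takes 3/25.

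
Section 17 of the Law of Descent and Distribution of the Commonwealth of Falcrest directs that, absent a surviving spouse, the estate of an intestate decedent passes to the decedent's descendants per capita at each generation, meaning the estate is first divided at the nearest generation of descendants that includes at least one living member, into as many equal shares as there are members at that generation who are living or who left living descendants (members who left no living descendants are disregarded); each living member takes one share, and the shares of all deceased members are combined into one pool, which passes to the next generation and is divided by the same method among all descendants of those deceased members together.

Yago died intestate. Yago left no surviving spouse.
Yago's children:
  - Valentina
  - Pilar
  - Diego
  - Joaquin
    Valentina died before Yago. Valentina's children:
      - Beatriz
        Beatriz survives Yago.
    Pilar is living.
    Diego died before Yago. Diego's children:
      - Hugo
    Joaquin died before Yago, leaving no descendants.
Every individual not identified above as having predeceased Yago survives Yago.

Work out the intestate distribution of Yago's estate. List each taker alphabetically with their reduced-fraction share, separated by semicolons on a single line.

There is no surviving spouse, so the entire estate passes to Yago's descendants per capita at each generation.
At generation 1 (Valentina, Pilar, Diego) there are 3 shares of (1)/3 = 1/3 each.
Living: Pilar — each takes 1/3.
Deceased: Valentina and Diego. Their combined 2/3 is pooled and carried to generation 2.
At generation 2 (Beatriz, Hugo) there are 2 shares of (2/3)/2 = 1/3 each.
Living: Beatriz and Hugo — each takes 1/3.

Beatriz 1/3; Hugo 1/3; Pilar 1/3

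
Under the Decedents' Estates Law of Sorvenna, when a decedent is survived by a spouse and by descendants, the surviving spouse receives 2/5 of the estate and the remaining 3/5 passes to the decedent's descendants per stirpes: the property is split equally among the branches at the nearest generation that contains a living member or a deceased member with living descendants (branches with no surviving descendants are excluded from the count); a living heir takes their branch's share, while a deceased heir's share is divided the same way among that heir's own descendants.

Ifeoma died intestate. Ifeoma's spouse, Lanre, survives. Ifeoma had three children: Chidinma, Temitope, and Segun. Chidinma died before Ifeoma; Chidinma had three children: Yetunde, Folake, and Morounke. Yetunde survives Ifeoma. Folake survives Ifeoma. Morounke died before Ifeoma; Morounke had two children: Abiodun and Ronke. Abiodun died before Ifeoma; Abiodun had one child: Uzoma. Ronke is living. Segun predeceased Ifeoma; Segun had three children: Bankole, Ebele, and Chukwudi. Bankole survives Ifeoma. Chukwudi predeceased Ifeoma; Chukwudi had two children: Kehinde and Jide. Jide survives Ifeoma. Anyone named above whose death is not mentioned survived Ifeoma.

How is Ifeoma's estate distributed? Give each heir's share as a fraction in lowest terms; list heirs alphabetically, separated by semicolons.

Bankole 1/15; Ebele 1/15; Folake 1/15; Jide 1/30; Kehinde 1/30; Lanre 2/5; Ronke 1/30; Temitope 1/5; Uzoma 1/30; Yetunde 1/15

Lanre, as surviving spouse, takes 2/5.
The remaining 3/5 passes to Ifeoma's descendants per stirpes.
The 3/5 is divided into 3 equal shares of 1/5 among Chidinma, Temitope, Segun.
Chidinma predeceased; the 1/5 allotted to Chidinma's branch passes to Chidinma's issue by representation.
The 1/5 is divided into 3 equal shares of 1/15 among Yetunde, Folake, Morounke.
Yetunde is living and takes 1/15.
Folake is living and takes 1/15.
Morounke predeceased; the 1/15 allotted to Morounke's branch passes to Morounke's issue by representation.
The 1/15 is divided into 2 equal shares of 1/30 among Abiodun, Ronke.
Abiodun predeceased; the 1/30 allotted to Abiodun's branch passes to Abiodun's issue by representation.
Uzoma is the sole taker at this level and receives the full 1/30.
Ronke is living and takes 1/30.
Temitope is living and takes 1/5.
Segun predeceased; the 1/5 allotted to Segun's branch passes to Segun's issue by representation.
The 1/5 is divided into 3 equal shares of 1/15 among Bankole, Ebele, Chukwudi.
Bankole is living and takes 1/15.
Ebele is living and takes 1/15.
Chukwudi predeceased; the 1/15 allotted to Chukwudi's branch passes to Chukwudi's issue by representation.
The 1/15 is divided into 2 equal shares of 1/30 among Kehinde, Jide.
Kehinde is living and takes 1/30.
Jide is living and takes 1/30.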